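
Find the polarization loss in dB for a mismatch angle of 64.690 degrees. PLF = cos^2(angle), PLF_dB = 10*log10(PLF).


PLF_linear = cos^2(64.690 deg) = 0.1827696
PLF_dB = 10 * log10(0.1827696) = -7.381 dB

-7.381 dB


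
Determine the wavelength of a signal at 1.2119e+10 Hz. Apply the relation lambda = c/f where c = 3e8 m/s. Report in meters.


lambda = c / f = 3.0000e+08 / 1.2119e+10 = 0.02475 m

0.02475 m


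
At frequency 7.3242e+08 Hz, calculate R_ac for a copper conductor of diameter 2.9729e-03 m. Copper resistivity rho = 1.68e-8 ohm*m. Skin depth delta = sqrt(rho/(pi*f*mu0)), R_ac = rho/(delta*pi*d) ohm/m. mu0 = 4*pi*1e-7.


delta = sqrt(1.68e-8 / (pi * 7.3242e+08 * 4*pi*1e-7)) = 2.410431e-06 m
R_ac = 1.68e-8 / (2.410431e-06 * pi * 2.9729e-03) = 0.7463 ohm/m

0.7463 ohm/m


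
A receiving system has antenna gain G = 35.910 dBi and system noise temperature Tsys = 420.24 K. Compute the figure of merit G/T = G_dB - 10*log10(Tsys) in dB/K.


G/T = 35.910 - 10*log10(420.24) = 35.910 - 26.23497 = 9.675 dB/K

9.675 dB/K


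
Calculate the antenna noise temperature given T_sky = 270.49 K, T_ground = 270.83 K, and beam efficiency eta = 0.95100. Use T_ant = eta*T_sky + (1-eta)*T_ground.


T_ant = 0.95100 * 270.49 + (1 - 0.95100) * 270.83 = 270.5 K

270.5 K


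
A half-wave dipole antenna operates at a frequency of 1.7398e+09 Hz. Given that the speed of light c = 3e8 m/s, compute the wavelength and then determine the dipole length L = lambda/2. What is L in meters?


lambda = c / f = 3.0000e+08 / 1.7398e+09 = 0.1724336 m
L = lambda / 2 = 0.1724336 / 2 = 0.08622 m

0.08622 m


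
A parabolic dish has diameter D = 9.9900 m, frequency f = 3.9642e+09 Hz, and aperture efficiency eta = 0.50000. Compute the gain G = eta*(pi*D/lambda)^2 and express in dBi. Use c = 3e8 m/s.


lambda = c / f = 3.0000e+08 / 3.9642e+09 = 0.07567731 m
G_linear = 0.50000 * (pi * 9.9900 / 0.07567731)^2 = 85994.24
G_dBi = 10 * log10(85994.24) = 49.34 dBi

49.34 dBi


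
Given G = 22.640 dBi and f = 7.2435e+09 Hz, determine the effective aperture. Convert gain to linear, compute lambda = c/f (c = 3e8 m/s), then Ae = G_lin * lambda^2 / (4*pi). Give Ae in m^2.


lambda = c / f = 3.0000e+08 / 7.2435e+09 = 0.04141644 m
G_linear = 10^(22.640/10) = 183.6538
Ae = G_linear * lambda^2 / (4*pi) = 183.6538 * 0.04141644^2 / (4*pi) = 0.02507 m^2

0.02507 m^2


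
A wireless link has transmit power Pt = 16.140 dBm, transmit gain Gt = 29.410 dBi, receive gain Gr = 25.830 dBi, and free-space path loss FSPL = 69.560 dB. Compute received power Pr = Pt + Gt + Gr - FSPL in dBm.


Pr = 16.140 + 29.410 + 25.830 - 69.560 = 1.82 dBm

1.82 dBm


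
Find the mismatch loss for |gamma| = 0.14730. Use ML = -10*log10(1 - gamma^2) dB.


ML = -10 * log10(1 - 0.14730^2) = -10 * log10(0.97830271) = 0.09527 dB

0.09527 dB


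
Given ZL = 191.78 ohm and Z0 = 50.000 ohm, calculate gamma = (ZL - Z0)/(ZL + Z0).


gamma = (191.78 - 50.000) / (191.78 + 50.000) = 0.5864

0.5864


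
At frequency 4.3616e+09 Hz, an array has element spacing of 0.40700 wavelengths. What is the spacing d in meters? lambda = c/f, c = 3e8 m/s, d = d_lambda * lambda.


lambda = c / f = 3.0000e+08 / 4.3616e+09 = 0.06878210 m
d = 0.40700 * 0.06878210 = 0.02799 m

0.02799 m


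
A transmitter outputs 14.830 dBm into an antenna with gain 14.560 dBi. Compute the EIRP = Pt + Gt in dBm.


EIRP = Pt + Gt = 14.830 + 14.560 = 29.39 dBm

29.39 dBm


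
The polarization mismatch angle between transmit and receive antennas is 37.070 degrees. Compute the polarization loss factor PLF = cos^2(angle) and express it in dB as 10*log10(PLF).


PLF_linear = cos^2(37.070 deg) = 0.6366439
PLF_dB = 10 * log10(0.6366439) = -1.961 dB

-1.961 dB


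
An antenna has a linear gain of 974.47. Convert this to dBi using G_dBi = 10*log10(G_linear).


G_dBi = 10 * log10(974.47) = 29.89 dBi

29.89 dBi


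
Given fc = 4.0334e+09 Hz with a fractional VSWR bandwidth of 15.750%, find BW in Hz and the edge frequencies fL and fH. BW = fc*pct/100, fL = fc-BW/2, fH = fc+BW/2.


BW = 4.0334e+09 * 15.750/100 = 6.352605e+08 Hz
fL = 4.0334e+09 - 6.352605e+08/2 = 3.716e+09 Hz
fH = 4.0334e+09 + 6.352605e+08/2 = 4.351e+09 Hz

BW=6.353e+08 Hz, fL=3.716e+09 Hz, fH=4.351e+09 Hz


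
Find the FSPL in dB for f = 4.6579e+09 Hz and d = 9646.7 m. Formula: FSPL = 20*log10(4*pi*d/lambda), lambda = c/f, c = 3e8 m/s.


lambda = c / f = 3.0000e+08 / 4.6579e+09 = 0.06440671 m
FSPL = 20 * log10(4*pi*9646.7/0.06440671) = 125.5 dB

125.5 dB


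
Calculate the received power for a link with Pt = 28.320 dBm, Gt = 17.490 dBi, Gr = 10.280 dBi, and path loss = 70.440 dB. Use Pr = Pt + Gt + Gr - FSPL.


Pr = 28.320 + 17.490 + 10.280 - 70.440 = -14.35 dBm

-14.35 dBm


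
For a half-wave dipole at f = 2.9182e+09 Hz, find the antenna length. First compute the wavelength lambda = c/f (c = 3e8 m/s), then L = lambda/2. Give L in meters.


lambda = c / f = 3.0000e+08 / 2.9182e+09 = 0.1028031 m
L = lambda / 2 = 0.1028031 / 2 = 0.05140 m

0.05140 m


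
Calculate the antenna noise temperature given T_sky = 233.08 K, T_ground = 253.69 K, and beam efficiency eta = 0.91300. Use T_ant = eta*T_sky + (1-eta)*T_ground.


T_ant = 0.91300 * 233.08 + (1 - 0.91300) * 253.69 = 234.9 K

234.9 K


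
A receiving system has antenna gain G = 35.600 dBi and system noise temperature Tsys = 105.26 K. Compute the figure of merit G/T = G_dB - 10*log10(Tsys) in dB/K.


G/T = 35.600 - 10*log10(105.26) = 35.600 - 20.22263 = 15.38 dB/K

15.38 dB/K


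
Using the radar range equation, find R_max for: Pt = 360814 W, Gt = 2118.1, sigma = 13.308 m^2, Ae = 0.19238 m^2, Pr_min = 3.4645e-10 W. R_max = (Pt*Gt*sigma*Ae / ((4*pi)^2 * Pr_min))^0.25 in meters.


R^4 = 360814*2118.1*13.308*0.19238 / ((4*pi)^2 * 3.4645e-10) = 3.576368e+16
R_max = 3.576368e+16^0.25 = 13752 m

13752 m


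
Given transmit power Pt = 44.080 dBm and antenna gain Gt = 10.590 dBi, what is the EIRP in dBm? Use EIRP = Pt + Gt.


EIRP = Pt + Gt = 44.080 + 10.590 = 54.67 dBm

54.67 dBm


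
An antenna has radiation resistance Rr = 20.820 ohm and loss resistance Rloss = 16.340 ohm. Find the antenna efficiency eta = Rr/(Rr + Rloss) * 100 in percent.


eta = 20.820 / (20.820 + 16.340) * 100 = 56.03%

56.03%


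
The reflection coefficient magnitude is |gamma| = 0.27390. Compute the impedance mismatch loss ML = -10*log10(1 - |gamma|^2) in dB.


ML = -10 * log10(1 - 0.27390^2) = -10 * log10(0.92497879) = 0.3387 dB

0.3387 dB


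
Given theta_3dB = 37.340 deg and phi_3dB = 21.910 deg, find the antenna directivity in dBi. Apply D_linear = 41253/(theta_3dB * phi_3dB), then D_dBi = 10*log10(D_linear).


D_linear = 41253 / (37.340 * 21.910) = 50.42418
D_dBi = 10 * log10(50.42418) = 17.03 dBi

17.03 dBi


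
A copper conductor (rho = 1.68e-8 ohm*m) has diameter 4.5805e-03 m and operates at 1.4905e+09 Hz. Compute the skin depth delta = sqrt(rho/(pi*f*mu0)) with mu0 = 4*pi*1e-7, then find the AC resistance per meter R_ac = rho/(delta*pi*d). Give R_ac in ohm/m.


delta = sqrt(1.68e-8 / (pi * 1.4905e+09 * 4*pi*1e-7)) = 1.689697e-06 m
R_ac = 1.68e-8 / (1.689697e-06 * pi * 4.5805e-03) = 0.6909 ohm/m

0.6909 ohm/m


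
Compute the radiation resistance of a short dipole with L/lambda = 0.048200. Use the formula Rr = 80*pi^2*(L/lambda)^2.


Rr = 80 * pi^2 * (0.048200)^2 = 80 * 9.869604 * 2.323240e-03 = 1.834 ohm

1.834 ohm


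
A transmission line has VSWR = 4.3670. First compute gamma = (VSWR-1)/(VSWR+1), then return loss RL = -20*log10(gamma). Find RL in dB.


gamma = (4.3670 - 1) / (4.3670 + 1) = 0.6273523
RL = -20 * log10(0.6273523) = 4.050 dB

4.050 dB


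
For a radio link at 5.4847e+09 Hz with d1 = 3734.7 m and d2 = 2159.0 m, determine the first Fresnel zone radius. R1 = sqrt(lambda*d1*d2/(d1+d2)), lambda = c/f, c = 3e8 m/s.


lambda = c / f = 3.0000e+08 / 5.4847e+09 = 0.05469761 m
R1 = sqrt(0.05469761 * 3734.7 * 2159.0 / (3734.7 + 2159.0)) = 8.651 m

8.651 m


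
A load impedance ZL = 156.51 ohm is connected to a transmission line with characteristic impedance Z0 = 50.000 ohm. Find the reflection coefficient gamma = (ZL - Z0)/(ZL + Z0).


gamma = (156.51 - 50.000) / (156.51 + 50.000) = 0.5158

0.5158


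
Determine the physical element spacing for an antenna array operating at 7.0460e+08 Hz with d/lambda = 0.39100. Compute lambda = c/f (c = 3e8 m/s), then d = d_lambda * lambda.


lambda = c / f = 3.0000e+08 / 7.0460e+08 = 0.4257735 m
d = 0.39100 * 0.4257735 = 0.1665 m

0.1665 m


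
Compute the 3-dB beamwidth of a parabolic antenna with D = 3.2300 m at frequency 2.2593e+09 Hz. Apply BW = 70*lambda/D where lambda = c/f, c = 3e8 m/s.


lambda = c / f = 3.0000e+08 / 2.2593e+09 = 0.1327845 m
BW = 70 * 0.1327845 / 3.2300 = 2.878 deg

2.878 deg


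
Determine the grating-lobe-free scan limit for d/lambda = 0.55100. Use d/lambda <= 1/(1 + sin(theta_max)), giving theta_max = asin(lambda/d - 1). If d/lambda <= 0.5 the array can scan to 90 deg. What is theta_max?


lambda/d - 1 = 1/0.55100 - 1 = 0.8148820
theta_max = asin(0.8148820) = 54.58 deg

54.58 deg


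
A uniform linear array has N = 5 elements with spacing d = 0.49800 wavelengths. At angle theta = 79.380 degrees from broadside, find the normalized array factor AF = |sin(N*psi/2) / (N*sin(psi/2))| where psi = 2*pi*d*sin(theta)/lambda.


psi = 2*pi*0.49800*sin(79.380 deg) = 3.075429 rad
AF = |sin(5*3.075429/2) / (5*sin(3.075429/2))| = 0.1974

0.1974


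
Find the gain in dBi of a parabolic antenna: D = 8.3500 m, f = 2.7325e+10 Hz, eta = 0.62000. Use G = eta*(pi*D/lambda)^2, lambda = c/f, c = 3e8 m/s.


lambda = c / f = 3.0000e+08 / 2.7325e+10 = 0.01097896 m
G_linear = 0.62000 * (pi * 8.3500 / 0.01097896)^2 = 3.539501e+06
G_dBi = 10 * log10(3.539501e+06) = 65.49 dBi

65.49 dBi


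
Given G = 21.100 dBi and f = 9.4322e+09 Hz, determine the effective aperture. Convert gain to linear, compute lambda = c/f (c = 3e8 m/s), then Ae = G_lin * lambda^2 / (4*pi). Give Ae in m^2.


lambda = c / f = 3.0000e+08 / 9.4322e+09 = 0.03180594 m
G_linear = 10^(21.100/10) = 128.8250
Ae = G_linear * lambda^2 / (4*pi) = 128.8250 * 0.03180594^2 / (4*pi) = 0.01037 m^2

0.01037 m^2


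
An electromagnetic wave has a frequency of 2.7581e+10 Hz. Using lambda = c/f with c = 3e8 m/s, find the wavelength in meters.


lambda = c / f = 3.0000e+08 / 2.7581e+10 = 0.01088 m

0.01088 m


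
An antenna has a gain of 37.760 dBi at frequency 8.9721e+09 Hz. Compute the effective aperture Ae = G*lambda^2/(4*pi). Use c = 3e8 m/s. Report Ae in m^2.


lambda = c / f = 3.0000e+08 / 8.9721e+09 = 0.03343699 m
G_linear = 10^(37.760/10) = 5970.353
Ae = G_linear * lambda^2 / (4*pi) = 5970.353 * 0.03343699^2 / (4*pi) = 0.5312 m^2

0.5312 m^2


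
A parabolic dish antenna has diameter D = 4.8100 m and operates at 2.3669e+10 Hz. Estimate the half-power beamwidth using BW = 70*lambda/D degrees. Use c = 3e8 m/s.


lambda = c / f = 3.0000e+08 / 2.3669e+10 = 0.01267481 m
BW = 70 * 0.01267481 / 4.8100 = 0.1845 deg

0.1845 deg


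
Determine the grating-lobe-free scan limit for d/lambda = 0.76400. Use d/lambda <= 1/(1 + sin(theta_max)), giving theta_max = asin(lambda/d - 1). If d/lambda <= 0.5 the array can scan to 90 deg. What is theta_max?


lambda/d - 1 = 1/0.76400 - 1 = 0.3089005
theta_max = asin(0.3089005) = 17.99 deg

17.99 deg


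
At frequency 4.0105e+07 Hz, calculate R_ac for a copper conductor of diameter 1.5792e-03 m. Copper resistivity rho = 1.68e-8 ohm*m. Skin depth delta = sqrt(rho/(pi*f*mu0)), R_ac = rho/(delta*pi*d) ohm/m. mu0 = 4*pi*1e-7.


delta = sqrt(1.68e-8 / (pi * 4.0105e+07 * 4*pi*1e-7)) = 1.030091e-05 m
R_ac = 1.68e-8 / (1.030091e-05 * pi * 1.5792e-03) = 0.3287 ohm/m

0.3287 ohm/m


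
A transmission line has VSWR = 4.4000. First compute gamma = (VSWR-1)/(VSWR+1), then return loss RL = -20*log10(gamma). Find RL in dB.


gamma = (4.4000 - 1) / (4.4000 + 1) = 0.6296296
RL = -20 * log10(0.6296296) = 4.018 dB

4.018 dB


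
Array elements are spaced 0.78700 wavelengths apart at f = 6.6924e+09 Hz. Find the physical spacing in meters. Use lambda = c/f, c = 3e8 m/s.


lambda = c / f = 3.0000e+08 / 6.6924e+09 = 0.04482697 m
d = 0.78700 * 0.04482697 = 0.03528 m

0.03528 m


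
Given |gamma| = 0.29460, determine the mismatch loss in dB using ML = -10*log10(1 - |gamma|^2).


ML = -10 * log10(1 - 0.29460^2) = -10 * log10(0.91321084) = 0.3943 dB

0.3943 dB


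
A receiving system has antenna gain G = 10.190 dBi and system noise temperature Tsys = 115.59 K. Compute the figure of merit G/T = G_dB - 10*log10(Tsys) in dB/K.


G/T = 10.190 - 10*log10(115.59) = 10.190 - 20.62920 = -10.44 dB/K

-10.44 dB/K


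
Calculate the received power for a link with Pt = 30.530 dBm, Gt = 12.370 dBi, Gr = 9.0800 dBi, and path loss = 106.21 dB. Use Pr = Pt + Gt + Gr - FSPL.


Pr = 30.530 + 12.370 + 9.0800 - 106.21 = -54.23 dBm

-54.23 dBm


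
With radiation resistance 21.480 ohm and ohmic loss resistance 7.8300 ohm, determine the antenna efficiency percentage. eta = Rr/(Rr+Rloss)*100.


eta = 21.480 / (21.480 + 7.8300) * 100 = 73.29%

73.29%


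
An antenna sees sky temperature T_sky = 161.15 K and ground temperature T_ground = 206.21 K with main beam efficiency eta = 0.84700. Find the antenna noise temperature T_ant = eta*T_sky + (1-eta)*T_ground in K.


T_ant = 0.84700 * 161.15 + (1 - 0.84700) * 206.21 = 168.0 K

168.0 K


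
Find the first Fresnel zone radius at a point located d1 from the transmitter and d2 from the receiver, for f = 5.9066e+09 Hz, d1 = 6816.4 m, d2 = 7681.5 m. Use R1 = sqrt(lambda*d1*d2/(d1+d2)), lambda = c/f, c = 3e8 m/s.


lambda = c / f = 3.0000e+08 / 5.9066e+09 = 0.05079064 m
R1 = sqrt(0.05079064 * 6816.4 * 7681.5 / (6816.4 + 7681.5)) = 13.54 m

13.54 m


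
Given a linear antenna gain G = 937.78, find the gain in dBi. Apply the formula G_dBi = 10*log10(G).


G_dBi = 10 * log10(937.78) = 29.72 dBi

29.72 dBi


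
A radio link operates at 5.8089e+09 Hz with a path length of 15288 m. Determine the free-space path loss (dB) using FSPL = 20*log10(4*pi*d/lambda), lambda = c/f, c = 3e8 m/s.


lambda = c / f = 3.0000e+08 / 5.8089e+09 = 0.05164489 m
FSPL = 20 * log10(4*pi*15288/0.05164489) = 131.4 dB

131.4 dB


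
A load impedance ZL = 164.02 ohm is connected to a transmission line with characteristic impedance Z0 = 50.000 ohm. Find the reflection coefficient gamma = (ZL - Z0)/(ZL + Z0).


gamma = (164.02 - 50.000) / (164.02 + 50.000) = 0.5328

0.5328


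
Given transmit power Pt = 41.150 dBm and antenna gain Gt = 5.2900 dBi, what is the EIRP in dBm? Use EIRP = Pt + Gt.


EIRP = Pt + Gt = 41.150 + 5.2900 = 46.44 dBm

46.44 dBm


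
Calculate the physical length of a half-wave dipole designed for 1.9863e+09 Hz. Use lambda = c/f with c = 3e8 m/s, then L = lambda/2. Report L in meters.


lambda = c / f = 3.0000e+08 / 1.9863e+09 = 0.1510346 m
L = lambda / 2 = 0.1510346 / 2 = 0.07552 m

0.07552 m


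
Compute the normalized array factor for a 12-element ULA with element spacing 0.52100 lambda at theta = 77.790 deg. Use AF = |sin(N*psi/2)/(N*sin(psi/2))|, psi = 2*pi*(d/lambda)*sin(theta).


psi = 2*pi*0.52100*sin(77.790 deg) = 3.199489 rad
AF = |sin(12*3.199489/2) / (12*sin(3.199489/2))| = 0.02838

0.02838


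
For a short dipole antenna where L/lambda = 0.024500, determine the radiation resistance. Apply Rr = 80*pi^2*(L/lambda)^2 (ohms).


Rr = 80 * pi^2 * (0.024500)^2 = 80 * 9.869604 * 6.002500e-04 = 0.4739 ohm

0.4739 ohm


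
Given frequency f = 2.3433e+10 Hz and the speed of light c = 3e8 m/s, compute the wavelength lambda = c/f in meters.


lambda = c / f = 3.0000e+08 / 2.3433e+10 = 0.01280 m

0.01280 m


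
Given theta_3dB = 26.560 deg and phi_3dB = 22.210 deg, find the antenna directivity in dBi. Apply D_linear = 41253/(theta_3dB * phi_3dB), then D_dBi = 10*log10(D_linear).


D_linear = 41253 / (26.560 * 22.210) = 69.93248
D_dBi = 10 * log10(69.93248) = 18.45 dBi

18.45 dBi


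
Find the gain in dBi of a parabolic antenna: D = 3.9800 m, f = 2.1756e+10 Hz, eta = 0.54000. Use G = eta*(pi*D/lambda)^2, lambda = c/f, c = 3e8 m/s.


lambda = c / f = 3.0000e+08 / 2.1756e+10 = 0.01378930 m
G_linear = 0.54000 * (pi * 3.9800 / 0.01378930)^2 = 443992.1
G_dBi = 10 * log10(443992.1) = 56.47 dBi

56.47 dBi


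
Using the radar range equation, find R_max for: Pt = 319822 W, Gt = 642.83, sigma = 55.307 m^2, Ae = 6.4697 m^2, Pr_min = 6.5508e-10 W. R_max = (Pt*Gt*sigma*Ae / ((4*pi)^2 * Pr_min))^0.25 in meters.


R^4 = 319822*642.83*55.307*6.4697 / ((4*pi)^2 * 6.5508e-10) = 7.111392e+17
R_max = 7.111392e+17^0.25 = 29039 m

29039 m


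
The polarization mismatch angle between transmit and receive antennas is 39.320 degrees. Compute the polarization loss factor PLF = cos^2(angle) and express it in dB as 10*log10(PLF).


PLF_linear = cos^2(39.320 deg) = 0.5984865
PLF_dB = 10 * log10(0.5984865) = -2.229 dB

-2.229 dB


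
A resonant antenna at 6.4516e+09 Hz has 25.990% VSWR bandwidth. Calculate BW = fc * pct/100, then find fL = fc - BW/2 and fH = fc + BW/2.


BW = 6.4516e+09 * 25.990/100 = 1.676771e+09 Hz
fL = 6.4516e+09 - 1.676771e+09/2 = 5.613e+09 Hz
fH = 6.4516e+09 + 1.676771e+09/2 = 7.290e+09 Hz

BW=1.677e+09 Hz, fL=5.613e+09 Hz, fH=7.290e+09 Hz


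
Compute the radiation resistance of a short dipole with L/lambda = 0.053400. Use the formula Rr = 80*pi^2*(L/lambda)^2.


Rr = 80 * pi^2 * (0.053400)^2 = 80 * 9.869604 * 2.851560e-03 = 2.252 ohm

2.252 ohm


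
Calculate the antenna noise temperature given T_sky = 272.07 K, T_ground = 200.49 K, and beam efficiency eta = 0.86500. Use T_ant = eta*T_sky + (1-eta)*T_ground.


T_ant = 0.86500 * 272.07 + (1 - 0.86500) * 200.49 = 262.4 K

262.4 K


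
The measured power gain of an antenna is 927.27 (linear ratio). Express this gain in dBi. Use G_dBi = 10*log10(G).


G_dBi = 10 * log10(927.27) = 29.67 dBi

29.67 dBi


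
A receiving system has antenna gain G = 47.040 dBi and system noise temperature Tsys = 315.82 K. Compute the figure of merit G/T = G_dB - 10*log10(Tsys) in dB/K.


G/T = 47.040 - 10*log10(315.82) = 47.040 - 24.99440 = 22.05 dB/K

22.05 dB/K


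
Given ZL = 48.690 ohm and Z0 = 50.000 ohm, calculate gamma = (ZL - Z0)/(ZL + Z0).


gamma = (48.690 - 50.000) / (48.690 + 50.000) = -0.01327

-0.01327


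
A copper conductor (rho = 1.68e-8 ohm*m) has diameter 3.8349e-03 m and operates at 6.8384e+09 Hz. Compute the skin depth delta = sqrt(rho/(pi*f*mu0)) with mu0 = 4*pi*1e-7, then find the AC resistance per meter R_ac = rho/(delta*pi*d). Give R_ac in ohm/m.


delta = sqrt(1.68e-8 / (pi * 6.8384e+09 * 4*pi*1e-7)) = 7.888556e-07 m
R_ac = 1.68e-8 / (7.888556e-07 * pi * 3.8349e-03) = 1.768 ohm/m

1.768 ohm/m


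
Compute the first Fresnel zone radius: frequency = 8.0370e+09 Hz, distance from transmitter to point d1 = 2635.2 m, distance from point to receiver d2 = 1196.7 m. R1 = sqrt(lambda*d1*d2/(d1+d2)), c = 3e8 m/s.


lambda = c / f = 3.0000e+08 / 8.0370e+09 = 0.03732736 m
R1 = sqrt(0.03732736 * 2635.2 * 1196.7 / (2635.2 + 1196.7)) = 5.543 m

5.543 m


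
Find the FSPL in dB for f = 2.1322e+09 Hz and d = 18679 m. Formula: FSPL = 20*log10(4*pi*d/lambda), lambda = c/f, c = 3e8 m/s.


lambda = c / f = 3.0000e+08 / 2.1322e+09 = 0.1406997 m
FSPL = 20 * log10(4*pi*18679/0.1406997) = 124.4 dB

124.4 dB


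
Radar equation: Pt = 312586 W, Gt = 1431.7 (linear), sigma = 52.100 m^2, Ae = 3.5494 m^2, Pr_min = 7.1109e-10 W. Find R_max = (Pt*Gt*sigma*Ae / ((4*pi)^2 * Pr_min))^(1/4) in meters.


R^4 = 312586*1431.7*52.100*3.5494 / ((4*pi)^2 * 7.1109e-10) = 7.370041e+17
R_max = 7.370041e+17^0.25 = 29300 m

29300 m


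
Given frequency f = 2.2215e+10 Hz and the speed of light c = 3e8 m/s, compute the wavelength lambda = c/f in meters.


lambda = c / f = 3.0000e+08 / 2.2215e+10 = 0.01350 m

0.01350 m


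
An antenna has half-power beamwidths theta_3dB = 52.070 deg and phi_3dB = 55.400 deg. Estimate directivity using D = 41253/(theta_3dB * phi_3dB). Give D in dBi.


D_linear = 41253 / (52.070 * 55.400) = 14.30073
D_dBi = 10 * log10(14.30073) = 11.55 dBi

11.55 dBi


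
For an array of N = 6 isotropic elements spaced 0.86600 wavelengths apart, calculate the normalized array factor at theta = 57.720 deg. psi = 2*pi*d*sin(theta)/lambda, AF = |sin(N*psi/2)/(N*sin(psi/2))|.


psi = 2*pi*0.86600*sin(57.720 deg) = 4.600286 rad
AF = |sin(6*4.600286/2) / (6*sin(4.600286/2))| = 0.2110

0.2110


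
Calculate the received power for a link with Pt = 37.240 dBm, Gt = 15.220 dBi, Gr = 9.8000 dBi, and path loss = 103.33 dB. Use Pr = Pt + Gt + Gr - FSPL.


Pr = 37.240 + 15.220 + 9.8000 - 103.33 = -41.07 dBm

-41.07 dBm


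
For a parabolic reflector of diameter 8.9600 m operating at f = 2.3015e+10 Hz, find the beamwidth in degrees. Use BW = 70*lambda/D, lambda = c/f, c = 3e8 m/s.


lambda = c / f = 3.0000e+08 / 2.3015e+10 = 0.01303498 m
BW = 70 * 0.01303498 / 8.9600 = 0.1018 deg

0.1018 deg


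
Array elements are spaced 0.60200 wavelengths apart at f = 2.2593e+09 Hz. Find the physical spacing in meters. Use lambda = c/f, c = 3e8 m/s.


lambda = c / f = 3.0000e+08 / 2.2593e+09 = 0.1327845 m
d = 0.60200 * 0.1327845 = 0.07994 m

0.07994 m


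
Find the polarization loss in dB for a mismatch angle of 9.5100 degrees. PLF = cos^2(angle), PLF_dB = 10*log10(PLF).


PLF_linear = cos^2(9.5100 deg) = 0.9727024
PLF_dB = 10 * log10(0.9727024) = -0.1202 dB

-0.1202 dB


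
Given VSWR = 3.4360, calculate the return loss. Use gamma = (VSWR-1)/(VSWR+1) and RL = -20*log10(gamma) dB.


gamma = (3.4360 - 1) / (3.4360 + 1) = 0.5491434
RL = -20 * log10(0.5491434) = 5.206 dB

5.206 dB


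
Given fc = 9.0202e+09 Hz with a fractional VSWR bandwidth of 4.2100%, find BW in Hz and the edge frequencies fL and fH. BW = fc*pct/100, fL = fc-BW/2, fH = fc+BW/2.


BW = 9.0202e+09 * 4.2100/100 = 3.797504e+08 Hz
fL = 9.0202e+09 - 3.797504e+08/2 = 8.830e+09 Hz
fH = 9.0202e+09 + 3.797504e+08/2 = 9.210e+09 Hz

BW=3.798e+08 Hz, fL=8.830e+09 Hz, fH=9.210e+09 Hz


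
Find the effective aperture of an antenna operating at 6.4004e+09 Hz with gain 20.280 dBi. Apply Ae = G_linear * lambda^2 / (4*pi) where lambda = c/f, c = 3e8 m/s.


lambda = c / f = 3.0000e+08 / 6.4004e+09 = 0.04687207 m
G_linear = 10^(20.280/10) = 106.6596
Ae = G_linear * lambda^2 / (4*pi) = 106.6596 * 0.04687207^2 / (4*pi) = 0.01865 m^2

0.01865 m^2


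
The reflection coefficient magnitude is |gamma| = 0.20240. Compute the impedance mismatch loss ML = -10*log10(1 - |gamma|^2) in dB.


ML = -10 * log10(1 - 0.20240^2) = -10 * log10(0.95903424) = 0.1817 dB

0.1817 dB


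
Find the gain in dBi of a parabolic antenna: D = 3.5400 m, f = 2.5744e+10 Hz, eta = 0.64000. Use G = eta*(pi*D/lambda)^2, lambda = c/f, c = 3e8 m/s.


lambda = c / f = 3.0000e+08 / 2.5744e+10 = 0.01165320 m
G_linear = 0.64000 * (pi * 3.5400 / 0.01165320)^2 = 582902.4
G_dBi = 10 * log10(582902.4) = 57.66 dBi

57.66 dBi


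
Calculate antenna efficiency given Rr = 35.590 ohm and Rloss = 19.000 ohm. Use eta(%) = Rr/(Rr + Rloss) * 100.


eta = 35.590 / (35.590 + 19.000) * 100 = 65.20%

65.20%


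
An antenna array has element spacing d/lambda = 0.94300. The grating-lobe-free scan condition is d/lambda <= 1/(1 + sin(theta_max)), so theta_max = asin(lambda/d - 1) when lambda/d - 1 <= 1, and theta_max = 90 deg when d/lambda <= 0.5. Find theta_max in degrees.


lambda/d - 1 = 1/0.94300 - 1 = 0.06044539
theta_max = asin(0.06044539) = 3.465 deg

3.465 deg


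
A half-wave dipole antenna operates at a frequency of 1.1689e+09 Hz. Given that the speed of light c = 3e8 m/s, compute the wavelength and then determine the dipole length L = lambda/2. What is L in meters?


lambda = c / f = 3.0000e+08 / 1.1689e+09 = 0.2566516 m
L = lambda / 2 = 0.2566516 / 2 = 0.1283 m

0.1283 m


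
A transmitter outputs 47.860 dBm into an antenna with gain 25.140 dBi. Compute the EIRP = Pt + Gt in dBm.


EIRP = Pt + Gt = 47.860 + 25.140 = 73.00 dBm

73.00 dBm


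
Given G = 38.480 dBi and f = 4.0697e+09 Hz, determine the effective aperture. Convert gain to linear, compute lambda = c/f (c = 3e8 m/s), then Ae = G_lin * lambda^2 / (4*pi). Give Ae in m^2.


lambda = c / f = 3.0000e+08 / 4.0697e+09 = 0.07371551 m
G_linear = 10^(38.480/10) = 7046.931
Ae = G_linear * lambda^2 / (4*pi) = 7046.931 * 0.07371551^2 / (4*pi) = 3.047 m^2

3.047 m^2


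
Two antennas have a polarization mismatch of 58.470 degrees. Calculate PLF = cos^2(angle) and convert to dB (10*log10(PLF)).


PLF_linear = cos^2(58.470 deg) = 0.2734714
PLF_dB = 10 * log10(0.2734714) = -5.631 dB

-5.631 dB


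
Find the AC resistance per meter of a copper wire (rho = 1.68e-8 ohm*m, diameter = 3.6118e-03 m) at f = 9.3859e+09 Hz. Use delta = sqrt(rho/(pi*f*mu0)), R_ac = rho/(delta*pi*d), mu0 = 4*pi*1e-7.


delta = sqrt(1.68e-8 / (pi * 9.3859e+09 * 4*pi*1e-7)) = 6.733437e-07 m
R_ac = 1.68e-8 / (6.733437e-07 * pi * 3.6118e-03) = 2.199 ohm/m

2.199 ohm/m


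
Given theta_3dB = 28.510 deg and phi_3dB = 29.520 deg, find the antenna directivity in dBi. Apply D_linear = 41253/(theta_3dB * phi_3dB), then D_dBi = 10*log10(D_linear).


D_linear = 41253 / (28.510 * 29.520) = 49.01646
D_dBi = 10 * log10(49.01646) = 16.90 dBi

16.90 dBi


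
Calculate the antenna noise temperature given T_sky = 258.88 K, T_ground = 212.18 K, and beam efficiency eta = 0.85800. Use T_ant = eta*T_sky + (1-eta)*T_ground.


T_ant = 0.85800 * 258.88 + (1 - 0.85800) * 212.18 = 252.2 K

252.2 K


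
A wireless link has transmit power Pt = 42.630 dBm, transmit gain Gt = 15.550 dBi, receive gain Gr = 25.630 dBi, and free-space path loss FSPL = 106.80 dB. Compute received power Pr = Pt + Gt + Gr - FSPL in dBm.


Pr = 42.630 + 15.550 + 25.630 - 106.80 = -22.99 dBm

-22.99 dBm


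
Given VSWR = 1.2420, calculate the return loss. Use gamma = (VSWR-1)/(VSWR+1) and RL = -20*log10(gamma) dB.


gamma = (1.2420 - 1) / (1.2420 + 1) = 0.1079393
RL = -20 * log10(0.1079393) = 19.34 dB

19.34 dB


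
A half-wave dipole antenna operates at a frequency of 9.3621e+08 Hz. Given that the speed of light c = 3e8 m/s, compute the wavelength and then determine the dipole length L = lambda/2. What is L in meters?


lambda = c / f = 3.0000e+08 / 9.3621e+08 = 0.3204409 m
L = lambda / 2 = 0.3204409 / 2 = 0.1602 m

0.1602 m


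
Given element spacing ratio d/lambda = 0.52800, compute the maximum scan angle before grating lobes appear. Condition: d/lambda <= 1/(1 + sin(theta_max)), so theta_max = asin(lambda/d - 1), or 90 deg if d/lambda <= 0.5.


lambda/d - 1 = 1/0.52800 - 1 = 0.8939394
theta_max = asin(0.8939394) = 63.37 deg

63.37 deg


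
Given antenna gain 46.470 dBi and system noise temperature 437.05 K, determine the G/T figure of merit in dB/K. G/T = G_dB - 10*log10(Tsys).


G/T = 46.470 - 10*log10(437.05) = 46.470 - 26.40531 = 20.06 dB/K

20.06 dB/K


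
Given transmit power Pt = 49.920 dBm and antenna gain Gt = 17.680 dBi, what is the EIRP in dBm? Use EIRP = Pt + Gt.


EIRP = Pt + Gt = 49.920 + 17.680 = 67.60 dBm

67.60 dBm


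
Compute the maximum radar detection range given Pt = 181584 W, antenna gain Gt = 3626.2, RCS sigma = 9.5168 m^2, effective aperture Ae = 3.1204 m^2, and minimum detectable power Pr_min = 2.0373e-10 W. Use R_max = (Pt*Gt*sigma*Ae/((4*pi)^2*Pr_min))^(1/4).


R^4 = 181584*3626.2*9.5168*3.1204 / ((4*pi)^2 * 2.0373e-10) = 6.077932e+17
R_max = 6.077932e+17^0.25 = 27922 m

27922 m


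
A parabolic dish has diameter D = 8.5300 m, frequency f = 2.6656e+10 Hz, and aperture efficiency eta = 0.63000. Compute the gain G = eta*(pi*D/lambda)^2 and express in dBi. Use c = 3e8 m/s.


lambda = c / f = 3.0000e+08 / 2.6656e+10 = 0.01125450 m
G_linear = 0.63000 * (pi * 8.5300 / 0.01125450)^2 = 3.571790e+06
G_dBi = 10 * log10(3.571790e+06) = 65.53 dBi

65.53 dBi


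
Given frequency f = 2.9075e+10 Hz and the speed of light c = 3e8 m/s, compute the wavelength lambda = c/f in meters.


lambda = c / f = 3.0000e+08 / 2.9075e+10 = 0.01032 m

0.01032 m


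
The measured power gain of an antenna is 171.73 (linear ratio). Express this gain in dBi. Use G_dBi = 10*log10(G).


G_dBi = 10 * log10(171.73) = 22.35 dBi

22.35 dBi


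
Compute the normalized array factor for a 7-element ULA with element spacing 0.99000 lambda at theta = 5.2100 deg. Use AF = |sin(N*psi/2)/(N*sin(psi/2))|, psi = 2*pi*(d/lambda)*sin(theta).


psi = 2*pi*0.99000*sin(5.2100 deg) = 0.5648479 rad
AF = |sin(7*0.5648479/2) / (7*sin(0.5648479/2))| = 0.4709

0.4709


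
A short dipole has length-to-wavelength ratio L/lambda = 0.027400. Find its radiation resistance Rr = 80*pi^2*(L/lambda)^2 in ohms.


Rr = 80 * pi^2 * (0.027400)^2 = 80 * 9.869604 * 7.507600e-04 = 0.5928 ohm

0.5928 ohm


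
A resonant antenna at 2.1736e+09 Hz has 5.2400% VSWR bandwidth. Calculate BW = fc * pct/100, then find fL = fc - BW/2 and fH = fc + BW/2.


BW = 2.1736e+09 * 5.2400/100 = 1.138966e+08 Hz
fL = 2.1736e+09 - 1.138966e+08/2 = 2.117e+09 Hz
fH = 2.1736e+09 + 1.138966e+08/2 = 2.231e+09 Hz

BW=1.139e+08 Hz, fL=2.117e+09 Hz, fH=2.231e+09 Hz


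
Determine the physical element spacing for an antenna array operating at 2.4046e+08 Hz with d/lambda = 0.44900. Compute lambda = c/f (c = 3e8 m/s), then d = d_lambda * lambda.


lambda = c / f = 3.0000e+08 / 2.4046e+08 = 1.247609 m
d = 0.44900 * 1.247609 = 0.5602 m

0.5602 m


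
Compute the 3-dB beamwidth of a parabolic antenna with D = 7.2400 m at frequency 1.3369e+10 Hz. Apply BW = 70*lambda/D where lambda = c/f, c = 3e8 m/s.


lambda = c / f = 3.0000e+08 / 1.3369e+10 = 0.02243997 m
BW = 70 * 0.02243997 / 7.2400 = 0.2170 deg

0.2170 deg


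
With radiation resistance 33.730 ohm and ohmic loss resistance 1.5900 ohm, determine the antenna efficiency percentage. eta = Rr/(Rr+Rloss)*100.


eta = 33.730 / (33.730 + 1.5900) * 100 = 95.50%

95.50%


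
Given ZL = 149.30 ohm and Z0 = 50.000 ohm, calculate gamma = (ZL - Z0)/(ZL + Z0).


gamma = (149.30 - 50.000) / (149.30 + 50.000) = 0.4982

0.4982


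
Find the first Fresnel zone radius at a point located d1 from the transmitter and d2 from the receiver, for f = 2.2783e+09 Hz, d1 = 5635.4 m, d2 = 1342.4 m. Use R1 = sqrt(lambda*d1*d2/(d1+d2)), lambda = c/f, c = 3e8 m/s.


lambda = c / f = 3.0000e+08 / 2.2783e+09 = 0.1316771 m
R1 = sqrt(0.1316771 * 5635.4 * 1342.4 / (5635.4 + 1342.4)) = 11.95 m

11.95 m


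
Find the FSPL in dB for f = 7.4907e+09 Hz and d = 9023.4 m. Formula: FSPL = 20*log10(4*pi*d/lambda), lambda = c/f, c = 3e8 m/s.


lambda = c / f = 3.0000e+08 / 7.4907e+09 = 0.04004966 m
FSPL = 20 * log10(4*pi*9023.4/0.04004966) = 129.0 dB

129.0 dB


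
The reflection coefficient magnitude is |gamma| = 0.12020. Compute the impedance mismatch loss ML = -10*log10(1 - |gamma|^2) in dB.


ML = -10 * log10(1 - 0.12020^2) = -10 * log10(0.98555196) = 0.06320 dB

0.06320 dB


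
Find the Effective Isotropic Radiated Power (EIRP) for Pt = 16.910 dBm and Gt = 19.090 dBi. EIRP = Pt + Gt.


EIRP = Pt + Gt = 16.910 + 19.090 = 36.00 dBm

36.00 dBm


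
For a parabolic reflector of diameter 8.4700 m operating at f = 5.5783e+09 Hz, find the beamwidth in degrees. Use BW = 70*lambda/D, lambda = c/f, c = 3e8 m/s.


lambda = c / f = 3.0000e+08 / 5.5783e+09 = 0.05377983 m
BW = 70 * 0.05377983 / 8.4700 = 0.4445 deg

0.4445 deg


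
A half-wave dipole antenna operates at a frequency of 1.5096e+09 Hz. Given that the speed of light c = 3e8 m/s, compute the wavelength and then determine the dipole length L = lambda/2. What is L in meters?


lambda = c / f = 3.0000e+08 / 1.5096e+09 = 0.1987281 m
L = lambda / 2 = 0.1987281 / 2 = 0.09936 m

0.09936 m


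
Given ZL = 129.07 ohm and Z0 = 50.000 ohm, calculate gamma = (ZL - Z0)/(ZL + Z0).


gamma = (129.07 - 50.000) / (129.07 + 50.000) = 0.4416

0.4416


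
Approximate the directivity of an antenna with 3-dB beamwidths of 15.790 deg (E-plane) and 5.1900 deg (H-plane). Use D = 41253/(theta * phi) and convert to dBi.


D_linear = 41253 / (15.790 * 5.1900) = 503.3917
D_dBi = 10 * log10(503.3917) = 27.02 dBi

27.02 dBi


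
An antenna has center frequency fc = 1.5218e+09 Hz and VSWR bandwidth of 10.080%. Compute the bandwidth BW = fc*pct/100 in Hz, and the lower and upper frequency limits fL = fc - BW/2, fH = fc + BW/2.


BW = 1.5218e+09 * 10.080/100 = 1.533974e+08 Hz
fL = 1.5218e+09 - 1.533974e+08/2 = 1.445e+09 Hz
fH = 1.5218e+09 + 1.533974e+08/2 = 1.598e+09 Hz

BW=1.534e+08 Hz, fL=1.445e+09 Hz, fH=1.598e+09 Hz


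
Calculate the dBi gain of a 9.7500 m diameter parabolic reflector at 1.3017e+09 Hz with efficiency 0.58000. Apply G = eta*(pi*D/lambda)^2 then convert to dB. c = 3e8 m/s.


lambda = c / f = 3.0000e+08 / 1.3017e+09 = 0.2304678 m
G_linear = 0.58000 * (pi * 9.7500 / 0.2304678)^2 = 10245.11
G_dBi = 10 * log10(10245.11) = 40.11 dBi

40.11 dBi


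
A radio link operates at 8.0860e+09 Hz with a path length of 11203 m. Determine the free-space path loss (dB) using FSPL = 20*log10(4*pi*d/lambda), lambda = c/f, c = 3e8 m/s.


lambda = c / f = 3.0000e+08 / 8.0860e+09 = 0.03710116 m
FSPL = 20 * log10(4*pi*11203/0.03710116) = 131.6 dB

131.6 dB


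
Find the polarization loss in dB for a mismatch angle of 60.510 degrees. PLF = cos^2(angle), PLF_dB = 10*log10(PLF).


PLF_linear = cos^2(60.510 deg) = 0.2423314
PLF_dB = 10 * log10(0.2423314) = -6.156 dB

-6.156 dB


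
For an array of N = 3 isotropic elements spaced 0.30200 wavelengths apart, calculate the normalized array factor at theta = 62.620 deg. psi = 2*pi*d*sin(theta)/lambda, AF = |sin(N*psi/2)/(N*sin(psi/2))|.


psi = 2*pi*0.30200*sin(62.620 deg) = 1.684954 rad
AF = |sin(3*1.684954/2) / (3*sin(1.684954/2))| = 0.2574

0.2574


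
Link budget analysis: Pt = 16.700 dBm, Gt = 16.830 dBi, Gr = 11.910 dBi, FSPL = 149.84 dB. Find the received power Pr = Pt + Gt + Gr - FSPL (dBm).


Pr = 16.700 + 16.830 + 11.910 - 149.84 = -104.40 dBm

-104.40 dBm


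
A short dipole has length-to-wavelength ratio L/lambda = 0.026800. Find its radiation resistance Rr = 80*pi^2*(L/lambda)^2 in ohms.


Rr = 80 * pi^2 * (0.026800)^2 = 80 * 9.869604 * 7.182400e-04 = 0.5671 ohm

0.5671 ohm


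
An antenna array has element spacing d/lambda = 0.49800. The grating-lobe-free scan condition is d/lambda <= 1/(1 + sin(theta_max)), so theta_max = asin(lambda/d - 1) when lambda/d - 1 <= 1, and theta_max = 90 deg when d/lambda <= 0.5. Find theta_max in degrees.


lambda/d - 1 = 1/0.49800 - 1 = 1.008032 >= 1
d/lambda <= 0.5, so the array can scan to endfire without grating lobes: theta_max = 90 deg

90 deg


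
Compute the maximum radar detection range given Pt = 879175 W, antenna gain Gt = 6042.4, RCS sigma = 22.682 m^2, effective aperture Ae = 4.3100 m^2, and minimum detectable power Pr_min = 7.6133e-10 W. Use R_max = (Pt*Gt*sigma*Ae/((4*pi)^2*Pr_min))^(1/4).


R^4 = 879175*6042.4*22.682*4.3100 / ((4*pi)^2 * 7.6133e-10) = 4.319672e+18
R_max = 4.319672e+18^0.25 = 45589 m

45589 m


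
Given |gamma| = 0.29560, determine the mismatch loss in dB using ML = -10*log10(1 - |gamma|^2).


ML = -10 * log10(1 - 0.29560^2) = -10 * log10(0.91262064) = 0.3971 dB

0.3971 dB


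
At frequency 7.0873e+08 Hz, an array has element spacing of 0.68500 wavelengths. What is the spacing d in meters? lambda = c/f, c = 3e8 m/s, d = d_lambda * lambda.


lambda = c / f = 3.0000e+08 / 7.0873e+08 = 0.4232924 m
d = 0.68500 * 0.4232924 = 0.2900 m

0.2900 m


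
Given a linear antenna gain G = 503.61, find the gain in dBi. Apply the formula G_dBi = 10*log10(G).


G_dBi = 10 * log10(503.61) = 27.02 dBi

27.02 dBi


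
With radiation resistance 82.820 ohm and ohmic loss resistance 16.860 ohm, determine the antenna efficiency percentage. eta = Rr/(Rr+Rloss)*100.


eta = 82.820 / (82.820 + 16.860) * 100 = 83.09%

83.09%


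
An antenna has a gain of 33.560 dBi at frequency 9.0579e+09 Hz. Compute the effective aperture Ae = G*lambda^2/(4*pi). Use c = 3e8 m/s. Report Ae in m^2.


lambda = c / f = 3.0000e+08 / 9.0579e+09 = 0.03312026 m
G_linear = 10^(33.560/10) = 2269.865
Ae = G_linear * lambda^2 / (4*pi) = 2269.865 * 0.03312026^2 / (4*pi) = 0.1981 m^2

0.1981 m^2


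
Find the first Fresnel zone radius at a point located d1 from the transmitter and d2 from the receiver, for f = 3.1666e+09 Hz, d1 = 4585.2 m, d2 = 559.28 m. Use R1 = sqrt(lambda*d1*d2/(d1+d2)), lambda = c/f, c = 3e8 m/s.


lambda = c / f = 3.0000e+08 / 3.1666e+09 = 0.09473884 m
R1 = sqrt(0.09473884 * 4585.2 * 559.28 / (4585.2 + 559.28)) = 6.872 m

6.872 m


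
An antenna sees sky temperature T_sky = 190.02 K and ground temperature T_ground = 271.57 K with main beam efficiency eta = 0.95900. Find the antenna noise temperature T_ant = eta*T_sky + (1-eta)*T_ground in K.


T_ant = 0.95900 * 190.02 + (1 - 0.95900) * 271.57 = 193.4 K

193.4 K


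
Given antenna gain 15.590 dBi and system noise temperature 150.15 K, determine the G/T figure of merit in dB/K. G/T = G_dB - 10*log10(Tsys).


G/T = 15.590 - 10*log10(150.15) = 15.590 - 21.76525 = -6.175 dB/K

-6.175 dB/K


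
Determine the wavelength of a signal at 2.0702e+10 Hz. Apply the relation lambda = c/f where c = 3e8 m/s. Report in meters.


lambda = c / f = 3.0000e+08 / 2.0702e+10 = 0.01449 m

0.01449 m


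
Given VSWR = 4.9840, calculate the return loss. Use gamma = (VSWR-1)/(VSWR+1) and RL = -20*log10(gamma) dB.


gamma = (4.9840 - 1) / (4.9840 + 1) = 0.6657754
RL = -20 * log10(0.6657754) = 3.533 dB

3.533 dB


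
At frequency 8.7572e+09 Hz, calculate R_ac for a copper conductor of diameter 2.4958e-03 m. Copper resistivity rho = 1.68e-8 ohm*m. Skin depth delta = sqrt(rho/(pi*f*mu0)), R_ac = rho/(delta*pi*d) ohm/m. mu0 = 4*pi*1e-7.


delta = sqrt(1.68e-8 / (pi * 8.7572e+09 * 4*pi*1e-7)) = 6.970953e-07 m
R_ac = 1.68e-8 / (6.970953e-07 * pi * 2.4958e-03) = 3.074 ohm/m

3.074 ohm/m


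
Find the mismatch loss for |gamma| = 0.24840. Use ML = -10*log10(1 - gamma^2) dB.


ML = -10 * log10(1 - 0.24840^2) = -10 * log10(0.93829744) = 0.2766 dB

0.2766 dB


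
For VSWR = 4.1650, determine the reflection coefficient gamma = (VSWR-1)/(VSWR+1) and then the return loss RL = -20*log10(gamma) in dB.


gamma = (4.1650 - 1) / (4.1650 + 1) = 0.6127783
RL = -20 * log10(0.6127783) = 4.254 dB

4.254 dB


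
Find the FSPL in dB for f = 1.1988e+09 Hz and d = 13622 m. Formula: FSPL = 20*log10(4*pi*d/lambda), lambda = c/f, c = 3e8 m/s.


lambda = c / f = 3.0000e+08 / 1.1988e+09 = 0.2502503 m
FSPL = 20 * log10(4*pi*13622/0.2502503) = 116.7 dB

116.7 dB


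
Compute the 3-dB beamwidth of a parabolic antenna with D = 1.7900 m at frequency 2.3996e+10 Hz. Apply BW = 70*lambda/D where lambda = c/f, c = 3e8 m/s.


lambda = c / f = 3.0000e+08 / 2.3996e+10 = 0.01250208 m
BW = 70 * 0.01250208 / 1.7900 = 0.4889 deg

0.4889 deg


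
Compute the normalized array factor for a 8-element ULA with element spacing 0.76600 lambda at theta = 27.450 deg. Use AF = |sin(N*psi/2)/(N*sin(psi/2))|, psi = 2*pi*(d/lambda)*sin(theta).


psi = 2*pi*0.76600*sin(27.450 deg) = 2.218633 rad
AF = |sin(8*2.218633/2) / (8*sin(2.218633/2))| = 0.07300

0.07300


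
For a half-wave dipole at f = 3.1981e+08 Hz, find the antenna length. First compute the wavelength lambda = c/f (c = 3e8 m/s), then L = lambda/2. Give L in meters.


lambda = c / f = 3.0000e+08 / 3.1981e+08 = 0.9380570 m
L = lambda / 2 = 0.9380570 / 2 = 0.4690 m

0.4690 m


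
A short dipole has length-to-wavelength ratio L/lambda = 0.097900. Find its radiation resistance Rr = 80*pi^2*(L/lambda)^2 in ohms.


Rr = 80 * pi^2 * (0.097900)^2 = 80 * 9.869604 * 9.584410e-03 = 7.568 ohm

7.568 ohm


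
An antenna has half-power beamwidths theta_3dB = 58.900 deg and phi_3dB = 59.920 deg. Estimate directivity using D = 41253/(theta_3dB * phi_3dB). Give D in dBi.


D_linear = 41253 / (58.900 * 59.920) = 11.68876
D_dBi = 10 * log10(11.68876) = 10.68 dBi

10.68 dBi
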